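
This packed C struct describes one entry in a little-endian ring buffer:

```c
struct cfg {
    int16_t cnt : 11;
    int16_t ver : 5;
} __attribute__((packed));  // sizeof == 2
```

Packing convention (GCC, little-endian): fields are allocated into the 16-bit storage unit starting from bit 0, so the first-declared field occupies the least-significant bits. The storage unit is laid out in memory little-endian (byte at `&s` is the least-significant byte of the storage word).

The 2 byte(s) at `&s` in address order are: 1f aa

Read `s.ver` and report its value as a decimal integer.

-11

[0]=0x1f [1]=0xaa (little-endian) → word 0xaa1f
cnt [0+:11] = (word>>0) & 0x7ff = 543
ver [11+:5] = (word>>11) & 0x1f = 21  ←
ver signed 5b, MSB=1: 21 - 32 = -11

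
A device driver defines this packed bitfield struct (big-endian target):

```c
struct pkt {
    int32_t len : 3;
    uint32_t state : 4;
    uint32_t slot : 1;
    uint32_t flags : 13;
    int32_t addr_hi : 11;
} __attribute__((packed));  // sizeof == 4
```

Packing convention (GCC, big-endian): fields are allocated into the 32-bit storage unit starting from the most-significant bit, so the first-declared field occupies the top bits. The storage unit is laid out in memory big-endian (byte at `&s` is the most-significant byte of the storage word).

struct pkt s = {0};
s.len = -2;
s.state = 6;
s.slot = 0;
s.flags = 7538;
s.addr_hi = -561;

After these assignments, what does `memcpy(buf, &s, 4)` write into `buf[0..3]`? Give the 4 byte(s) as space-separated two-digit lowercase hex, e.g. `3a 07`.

len (3b) val=-2 bits=0x6 at bit 29: 0xc0000000
state (4b) val=6 bits=0x6 at bit 25: 0xcc000000
slot (1b) val=0 bits=0x0 at bit 24: 0xcc000000
flags (13b) val=7538 bits=0x1d72 at bit 11: 0xcceb9000
addr_hi (11b) val=-561 bits=0x5cf at bit 0: 0xcceb95cf
word = 0xcceb95cf → big-endian bytes:
  [0]=0xcc  [1]=0xeb  [2]=0x95  [3]=0xcf

cc eb 95 cf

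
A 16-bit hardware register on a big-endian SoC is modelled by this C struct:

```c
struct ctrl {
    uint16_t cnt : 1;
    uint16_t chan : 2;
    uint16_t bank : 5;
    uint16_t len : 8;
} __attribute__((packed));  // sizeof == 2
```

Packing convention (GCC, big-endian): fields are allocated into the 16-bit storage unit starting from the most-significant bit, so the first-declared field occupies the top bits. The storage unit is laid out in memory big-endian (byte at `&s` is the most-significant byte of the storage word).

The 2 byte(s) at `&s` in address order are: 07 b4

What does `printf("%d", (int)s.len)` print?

[0]=0x07 [1]=0xb4 (big-endian) → word 0x07b4
cnt [15+:1] = (word>>15) & 0x1 = 0
chan [13+:2] = (word>>13) & 0x3 = 0
bank [8+:5] = (word>>8) & 0x1f = 7
len [0+:8] = (word>>0) & 0xff = 180  ←

180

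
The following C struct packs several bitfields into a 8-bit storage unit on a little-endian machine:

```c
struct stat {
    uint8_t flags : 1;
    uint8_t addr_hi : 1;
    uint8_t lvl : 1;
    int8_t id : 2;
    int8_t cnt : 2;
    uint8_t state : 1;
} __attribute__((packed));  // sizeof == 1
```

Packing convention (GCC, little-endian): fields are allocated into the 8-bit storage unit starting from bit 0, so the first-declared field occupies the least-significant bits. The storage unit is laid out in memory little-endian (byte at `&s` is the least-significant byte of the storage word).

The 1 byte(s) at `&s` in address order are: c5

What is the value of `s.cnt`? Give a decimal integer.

[0]=0xc5 (little-endian) → word 0xc5
flags:1 @ bit 0 → (0xc5>>0)&0x1 = 0x1
addr_hi:1 @ bit 1 → (0xc5>>1)&0x1 = 0x0
lvl:1 @ bit 2 → (0xc5>>2)&0x1 = 0x1
id:2 @ bit 3 → (0xc5>>3)&0x3 = 0x0
cnt:2 @ bit 5 → (0xc5>>5)&0x3 = 0x2  ←
state:1 @ bit 7 → (0xc5>>7)&0x1 = 0x1
cnt signed 2b, MSB=1: 2 - 4 = -2

-2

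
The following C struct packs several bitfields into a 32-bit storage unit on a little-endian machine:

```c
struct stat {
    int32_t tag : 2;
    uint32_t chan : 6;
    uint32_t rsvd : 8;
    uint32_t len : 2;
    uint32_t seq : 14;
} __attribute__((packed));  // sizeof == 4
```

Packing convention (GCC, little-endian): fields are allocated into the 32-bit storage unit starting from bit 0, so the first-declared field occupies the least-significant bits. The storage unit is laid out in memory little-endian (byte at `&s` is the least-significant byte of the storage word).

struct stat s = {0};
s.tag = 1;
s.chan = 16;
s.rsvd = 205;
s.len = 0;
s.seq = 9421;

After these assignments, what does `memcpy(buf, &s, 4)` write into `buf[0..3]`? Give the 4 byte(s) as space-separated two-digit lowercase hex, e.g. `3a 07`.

41 cd 34 93

tag:2 = 1 → 0x1 << 0 → word 0x00000001
chan:6 = 16 → 0x10 << 2 → word 0x00000041
rsvd:8 = 205 → 0xcd << 8 → word 0x0000cd41
len:2 = 0 → 0x0 << 16 → word 0x0000cd41
seq:14 = 9421 → 0x24cd << 18 → word 0x9334cd41
word = 0x9334cd41 → little-endian bytes:
  [0]=0x41  [1]=0xcd  [2]=0x34  [3]=0x93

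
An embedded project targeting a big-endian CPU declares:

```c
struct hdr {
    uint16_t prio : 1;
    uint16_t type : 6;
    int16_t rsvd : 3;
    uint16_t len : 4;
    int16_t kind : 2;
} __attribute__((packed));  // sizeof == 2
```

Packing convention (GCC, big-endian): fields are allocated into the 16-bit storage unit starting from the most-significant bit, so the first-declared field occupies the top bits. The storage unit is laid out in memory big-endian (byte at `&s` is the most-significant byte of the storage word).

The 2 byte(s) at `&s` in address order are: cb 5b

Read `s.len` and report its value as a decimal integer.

[0]=0xcb [1]=0x5b (big-endian) → word 0xcb5b
prio:1 @ bit 15 → (0xcb5b>>15)&0x1 = 0x1
type:6 @ bit 9 → (0xcb5b>>9)&0x3f = 0x25
rsvd:3 @ bit 6 → (0xcb5b>>6)&0x7 = 0x5
len:4 @ bit 2 → (0xcb5b>>2)&0xf = 0x6  ←
kind:2 @ bit 0 → (0xcb5b>>0)&0x3 = 0x3

6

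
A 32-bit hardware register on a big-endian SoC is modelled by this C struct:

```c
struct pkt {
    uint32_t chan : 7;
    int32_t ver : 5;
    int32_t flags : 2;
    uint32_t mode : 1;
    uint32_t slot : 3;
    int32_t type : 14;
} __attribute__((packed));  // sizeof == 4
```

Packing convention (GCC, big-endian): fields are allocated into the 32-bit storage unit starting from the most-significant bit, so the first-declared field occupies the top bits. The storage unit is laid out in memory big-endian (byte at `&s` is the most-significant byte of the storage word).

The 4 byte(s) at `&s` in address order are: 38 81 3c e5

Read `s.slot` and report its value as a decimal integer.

4

[0]=0x38 [1]=0x81 [2]=0x3c [3]=0xe5 (big-endian) → word 0x38813ce5
chan:7 @ bit 25 → (0x38813ce5>>25)&0x7f = 0x1c
ver:5 @ bit 20 → (0x38813ce5>>20)&0x1f = 0x8
flags:2 @ bit 18 → (0x38813ce5>>18)&0x3 = 0x0
mode:1 @ bit 17 → (0x38813ce5>>17)&0x1 = 0x0
slot:3 @ bit 14 → (0x38813ce5>>14)&0x7 = 0x4  ←
type:14 @ bit 0 → (0x38813ce5>>0)&0x3fff = 0x3ce5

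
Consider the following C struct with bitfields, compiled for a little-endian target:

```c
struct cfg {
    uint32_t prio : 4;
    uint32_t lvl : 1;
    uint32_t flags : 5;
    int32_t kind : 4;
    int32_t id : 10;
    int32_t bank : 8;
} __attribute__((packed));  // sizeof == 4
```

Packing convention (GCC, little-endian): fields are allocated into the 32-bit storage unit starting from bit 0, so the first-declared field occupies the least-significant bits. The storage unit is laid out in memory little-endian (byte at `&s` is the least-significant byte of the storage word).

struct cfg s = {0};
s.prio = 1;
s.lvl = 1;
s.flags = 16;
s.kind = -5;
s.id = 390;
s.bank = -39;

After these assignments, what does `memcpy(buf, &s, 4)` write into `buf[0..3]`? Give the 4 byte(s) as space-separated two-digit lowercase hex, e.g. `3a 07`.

prio:4 = 1 → 0x1 << 0 → word 0x00000001
lvl:1 = 1 → 0x1 << 4 → word 0x00000011
flags:5 = 16 → 0x10 << 5 → word 0x00000211
kind:4 = -5 → 0xb << 10 → word 0x00002e11
id:10 = 390 → 0x186 << 14 → word 0x0061ae11
bank:8 = -39 → 0xd9 << 24 → word 0xd961ae11
word = 0xd961ae11 → little-endian bytes:
  [0]=0x11  [1]=0xae  [2]=0x61  [3]=0xd9

11 ae 61 d9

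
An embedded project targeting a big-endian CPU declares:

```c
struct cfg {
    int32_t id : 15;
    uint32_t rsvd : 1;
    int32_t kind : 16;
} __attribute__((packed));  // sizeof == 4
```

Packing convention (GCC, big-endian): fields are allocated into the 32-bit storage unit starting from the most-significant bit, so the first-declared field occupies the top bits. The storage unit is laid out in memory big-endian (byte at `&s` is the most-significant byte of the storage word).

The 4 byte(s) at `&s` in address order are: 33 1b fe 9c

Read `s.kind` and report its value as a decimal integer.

-356

[0]=0x33 [1]=0x1b [2]=0xfe [3]=0x9c (big-endian) → word 0x331bfe9c
id:15 @ bit 17 → (0x331bfe9c>>17)&0x7fff = 0x198d
rsvd:1 @ bit 16 → (0x331bfe9c>>16)&0x1 = 0x1
kind:16 @ bit 0 → (0x331bfe9c>>0)&0xffff = 0xfe9c  ←
kind signed 16b, MSB=1: 65180 - 65536 = -356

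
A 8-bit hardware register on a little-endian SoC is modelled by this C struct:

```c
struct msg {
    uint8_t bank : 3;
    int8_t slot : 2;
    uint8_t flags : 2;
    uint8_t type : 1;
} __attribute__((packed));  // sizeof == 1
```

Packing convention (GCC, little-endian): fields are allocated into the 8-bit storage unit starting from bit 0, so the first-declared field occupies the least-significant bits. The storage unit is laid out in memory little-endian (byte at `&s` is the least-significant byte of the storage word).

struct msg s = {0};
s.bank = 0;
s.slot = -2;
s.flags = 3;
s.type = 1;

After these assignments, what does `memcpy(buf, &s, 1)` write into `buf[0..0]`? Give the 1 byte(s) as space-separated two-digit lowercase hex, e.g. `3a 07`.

f0

bank (3b) val=0 bits=0x0 at bit 0: 0x00
slot (2b) val=-2 bits=0x2 at bit 3: 0x10
flags (2b) val=3 bits=0x3 at bit 5: 0x70
type (1b) val=1 bits=0x1 at bit 7: 0xf0
word = 0xf0 → little-endian bytes:
  [0]=0xf0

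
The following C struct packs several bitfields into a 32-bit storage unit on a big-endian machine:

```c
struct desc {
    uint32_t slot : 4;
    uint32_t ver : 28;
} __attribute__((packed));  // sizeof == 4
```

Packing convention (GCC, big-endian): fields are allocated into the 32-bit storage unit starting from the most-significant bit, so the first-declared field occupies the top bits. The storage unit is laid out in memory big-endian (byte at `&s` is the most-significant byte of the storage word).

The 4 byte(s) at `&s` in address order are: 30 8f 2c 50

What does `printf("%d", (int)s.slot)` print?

3

[0]=0x30 [1]=0x8f [2]=0x2c [3]=0x50 (big-endian) → word 0x308f2c50
slot [28+:4] = (word>>28) & 0xf = 3  ←
ver [0+:28] = (word>>0) & 0xfffffff = 9382992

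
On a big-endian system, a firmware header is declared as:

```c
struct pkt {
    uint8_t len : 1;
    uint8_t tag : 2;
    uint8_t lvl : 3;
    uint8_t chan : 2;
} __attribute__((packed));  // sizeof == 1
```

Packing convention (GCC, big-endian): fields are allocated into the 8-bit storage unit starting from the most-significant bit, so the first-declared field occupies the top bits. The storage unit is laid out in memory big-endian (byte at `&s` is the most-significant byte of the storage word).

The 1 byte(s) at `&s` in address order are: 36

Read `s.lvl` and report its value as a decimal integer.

5

[0]=0x36 (big-endian) → word 0x36
len:1 @ bit 7 → (0x36>>7)&0x1 = 0x0
tag:2 @ bit 5 → (0x36>>5)&0x3 = 0x1
lvl:3 @ bit 2 → (0x36>>2)&0x7 = 0x5  ←
chan:2 @ bit 0 → (0x36>>0)&0x3 = 0x2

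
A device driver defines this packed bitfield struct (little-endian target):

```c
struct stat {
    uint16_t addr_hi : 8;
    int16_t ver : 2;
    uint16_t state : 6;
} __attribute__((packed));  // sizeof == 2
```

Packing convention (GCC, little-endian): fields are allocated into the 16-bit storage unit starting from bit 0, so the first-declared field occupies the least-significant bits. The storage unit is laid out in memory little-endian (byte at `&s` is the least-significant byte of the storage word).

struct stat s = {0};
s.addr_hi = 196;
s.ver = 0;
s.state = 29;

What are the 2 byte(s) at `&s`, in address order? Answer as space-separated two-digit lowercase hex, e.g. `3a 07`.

[0+:8] addr_hi=196 & 0xff = 0xc4; word=0x00c4
[8+:2] ver=0 & 0x3 = 0x0; word=0x00c4
[10+:6] state=29 & 0x3f = 0x1d; word=0x74c4
word = 0x74c4 → little-endian bytes:
  [0]=0xc4  [1]=0x74

c4 74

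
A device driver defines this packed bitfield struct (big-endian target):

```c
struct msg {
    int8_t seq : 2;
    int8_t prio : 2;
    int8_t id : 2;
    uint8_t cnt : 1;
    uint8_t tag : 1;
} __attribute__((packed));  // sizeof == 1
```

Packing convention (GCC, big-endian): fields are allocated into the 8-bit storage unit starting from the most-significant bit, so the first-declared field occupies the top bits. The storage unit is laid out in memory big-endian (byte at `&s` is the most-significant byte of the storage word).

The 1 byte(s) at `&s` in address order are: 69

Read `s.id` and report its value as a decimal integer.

-2

[0]=0x69 (big-endian) → word 0x69
seq:2 @ bit 6 → (0x69>>6)&0x3 = 0x1
prio:2 @ bit 4 → (0x69>>4)&0x3 = 0x2
id:2 @ bit 2 → (0x69>>2)&0x3 = 0x2  ←
cnt:1 @ bit 1 → (0x69>>1)&0x1 = 0x0
tag:1 @ bit 0 → (0x69>>0)&0x1 = 0x1
id signed 2b, MSB=1: 2 - 4 = -2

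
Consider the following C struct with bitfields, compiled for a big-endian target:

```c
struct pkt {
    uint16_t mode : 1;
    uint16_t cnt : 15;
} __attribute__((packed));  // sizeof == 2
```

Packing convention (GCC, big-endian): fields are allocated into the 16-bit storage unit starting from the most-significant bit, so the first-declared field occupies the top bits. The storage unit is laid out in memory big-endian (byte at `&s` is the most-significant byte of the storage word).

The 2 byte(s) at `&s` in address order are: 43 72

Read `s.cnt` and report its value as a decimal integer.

[0]=0x43 [1]=0x72 (big-endian) → word 0x4372
mode:1 @ bit 15 → (0x4372>>15)&0x1 = 0x0
cnt:15 @ bit 0 → (0x4372>>0)&0x7fff = 0x4372  ←

17266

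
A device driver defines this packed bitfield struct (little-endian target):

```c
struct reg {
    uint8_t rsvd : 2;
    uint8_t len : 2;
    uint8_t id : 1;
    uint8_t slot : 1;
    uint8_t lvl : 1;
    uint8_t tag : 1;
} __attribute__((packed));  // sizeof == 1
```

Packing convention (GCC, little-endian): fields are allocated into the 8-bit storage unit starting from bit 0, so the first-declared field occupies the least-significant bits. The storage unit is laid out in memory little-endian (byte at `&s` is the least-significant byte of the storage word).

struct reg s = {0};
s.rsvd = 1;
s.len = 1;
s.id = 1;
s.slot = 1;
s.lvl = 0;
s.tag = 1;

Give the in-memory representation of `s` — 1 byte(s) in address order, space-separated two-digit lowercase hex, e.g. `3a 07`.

rsvd (2b) val=1 bits=0x1 at bit 0: 0x01
len (2b) val=1 bits=0x1 at bit 2: 0x05
id (1b) val=1 bits=0x1 at bit 4: 0x15
slot (1b) val=1 bits=0x1 at bit 5: 0x35
lvl (1b) val=0 bits=0x0 at bit 6: 0x35
tag (1b) val=1 bits=0x1 at bit 7: 0xb5
word = 0xb5 → little-endian bytes:
  [0]=0xb5

b5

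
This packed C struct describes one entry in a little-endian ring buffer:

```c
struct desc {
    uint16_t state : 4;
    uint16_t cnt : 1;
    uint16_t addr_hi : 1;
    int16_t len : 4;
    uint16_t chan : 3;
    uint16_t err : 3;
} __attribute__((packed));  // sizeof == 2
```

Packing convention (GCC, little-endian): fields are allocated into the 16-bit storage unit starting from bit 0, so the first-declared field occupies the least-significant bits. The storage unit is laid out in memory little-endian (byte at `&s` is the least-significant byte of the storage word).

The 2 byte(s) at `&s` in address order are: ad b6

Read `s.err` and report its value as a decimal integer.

[0]=0xad [1]=0xb6 (little-endian) → word 0xb6ad
state:4 @ bit 0 → (0xb6ad>>0)&0xf = 0xd
cnt:1 @ bit 4 → (0xb6ad>>4)&0x1 = 0x0
addr_hi:1 @ bit 5 → (0xb6ad>>5)&0x1 = 0x1
len:4 @ bit 6 → (0xb6ad>>6)&0xf = 0xa
chan:3 @ bit 10 → (0xb6ad>>10)&0x7 = 0x5
err:3 @ bit 13 → (0xb6ad>>13)&0x7 = 0x5  ←

5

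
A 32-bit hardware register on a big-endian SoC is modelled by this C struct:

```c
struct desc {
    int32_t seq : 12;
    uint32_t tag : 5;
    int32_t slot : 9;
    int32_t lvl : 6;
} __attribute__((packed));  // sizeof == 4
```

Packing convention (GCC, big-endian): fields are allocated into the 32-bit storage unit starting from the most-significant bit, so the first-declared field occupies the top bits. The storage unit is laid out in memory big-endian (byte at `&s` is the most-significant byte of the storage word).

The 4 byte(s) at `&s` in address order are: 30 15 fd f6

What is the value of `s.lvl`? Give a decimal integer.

[0]=0x30 [1]=0x15 [2]=0xfd [3]=0xf6 (big-endian) → word 0x3015fdf6
seq [20+:12] = (word>>20) & 0xfff = 769
tag [15+:5] = (word>>15) & 0x1f = 11
slot [6+:9] = (word>>6) & 0x1ff = 503
lvl [0+:6] = (word>>0) & 0x3f = 54  ←
lvl signed 6b, MSB=1: 54 - 64 = -10

-10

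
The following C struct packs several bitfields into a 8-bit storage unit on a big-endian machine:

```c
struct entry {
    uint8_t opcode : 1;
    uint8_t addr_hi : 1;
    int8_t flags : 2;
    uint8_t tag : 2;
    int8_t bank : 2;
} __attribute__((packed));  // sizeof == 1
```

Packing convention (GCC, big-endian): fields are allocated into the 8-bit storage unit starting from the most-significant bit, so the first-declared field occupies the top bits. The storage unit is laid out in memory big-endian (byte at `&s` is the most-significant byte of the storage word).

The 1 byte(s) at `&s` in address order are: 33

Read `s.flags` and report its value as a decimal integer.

-1

[0]=0x33 (big-endian) → word 0x33
opcode:1 @ bit 7 → (0x33>>7)&0x1 = 0x0
addr_hi:1 @ bit 6 → (0x33>>6)&0x1 = 0x0
flags:2 @ bit 4 → (0x33>>4)&0x3 = 0x3  ←
tag:2 @ bit 2 → (0x33>>2)&0x3 = 0x0
bank:2 @ bit 0 → (0x33>>0)&0x3 = 0x3
flags signed 2b, MSB=1: 3 - 4 = -1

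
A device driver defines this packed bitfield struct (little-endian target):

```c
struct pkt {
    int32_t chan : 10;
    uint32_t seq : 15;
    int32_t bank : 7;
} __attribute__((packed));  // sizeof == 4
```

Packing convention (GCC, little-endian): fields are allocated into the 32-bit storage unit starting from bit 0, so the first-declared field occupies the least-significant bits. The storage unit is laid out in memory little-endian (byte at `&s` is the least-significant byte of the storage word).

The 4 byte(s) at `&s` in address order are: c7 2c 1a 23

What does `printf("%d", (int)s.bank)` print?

[0]=0xc7 [1]=0x2c [2]=0x1a [3]=0x23 (little-endian) → word 0x231a2cc7
chan [0+:10] = (word>>0) & 0x3ff = 199
seq [10+:15] = (word>>10) & 0x7fff = 18059
bank [25+:7] = (word>>25) & 0x7f = 17  ←
bank signed 7b, MSB=0: value = 17

17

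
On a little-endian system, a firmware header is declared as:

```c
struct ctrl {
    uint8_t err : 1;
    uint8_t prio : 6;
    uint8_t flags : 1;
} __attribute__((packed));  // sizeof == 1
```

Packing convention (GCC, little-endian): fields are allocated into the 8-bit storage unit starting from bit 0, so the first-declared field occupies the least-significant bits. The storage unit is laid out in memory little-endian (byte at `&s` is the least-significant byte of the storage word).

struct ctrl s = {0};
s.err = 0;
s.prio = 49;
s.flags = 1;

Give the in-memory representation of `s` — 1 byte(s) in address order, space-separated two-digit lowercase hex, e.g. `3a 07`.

e2

err (1b) val=0 bits=0x0 at bit 0: 0x00
prio (6b) val=49 bits=0x31 at bit 1: 0x62
flags (1b) val=1 bits=0x1 at bit 7: 0xe2
word = 0xe2 → little-endian bytes:
  [0]=0xe2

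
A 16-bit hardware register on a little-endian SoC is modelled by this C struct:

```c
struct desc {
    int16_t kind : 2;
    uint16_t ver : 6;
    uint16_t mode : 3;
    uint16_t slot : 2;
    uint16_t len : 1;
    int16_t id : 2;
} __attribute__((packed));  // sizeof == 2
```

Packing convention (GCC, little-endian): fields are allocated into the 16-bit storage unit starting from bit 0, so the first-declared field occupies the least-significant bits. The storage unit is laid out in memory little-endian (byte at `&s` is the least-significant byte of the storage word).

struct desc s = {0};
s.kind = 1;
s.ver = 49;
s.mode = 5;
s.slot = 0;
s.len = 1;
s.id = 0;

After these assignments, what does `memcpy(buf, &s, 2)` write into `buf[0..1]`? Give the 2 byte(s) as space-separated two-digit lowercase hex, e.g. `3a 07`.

[0+:2] kind=1 & 0x3 = 0x1; word=0x0001
[2+:6] ver=49 & 0x3f = 0x31; word=0x00c5
[8+:3] mode=5 & 0x7 = 0x5; word=0x05c5
[11+:2] slot=0 & 0x3 = 0x0; word=0x05c5
[13+:1] len=1 & 0x1 = 0x1; word=0x25c5
[14+:2] id=0 & 0x3 = 0x0; word=0x25c5
word = 0x25c5 → little-endian bytes:
  [0]=0xc5  [1]=0x25

c5 25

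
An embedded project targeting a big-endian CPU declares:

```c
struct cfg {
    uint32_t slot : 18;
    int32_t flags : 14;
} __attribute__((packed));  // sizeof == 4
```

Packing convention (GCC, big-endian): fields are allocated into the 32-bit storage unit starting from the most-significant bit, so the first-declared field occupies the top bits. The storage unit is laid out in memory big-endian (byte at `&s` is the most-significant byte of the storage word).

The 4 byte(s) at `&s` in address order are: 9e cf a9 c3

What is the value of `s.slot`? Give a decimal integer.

162622

[0]=0x9e [1]=0xcf [2]=0xa9 [3]=0xc3 (big-endian) → word 0x9ecfa9c3
slot:18 @ bit 14 → (0x9ecfa9c3>>14)&0x3ffff = 0x27b3e  ←
flags:14 @ bit 0 → (0x9ecfa9c3>>0)&0x3fff = 0x29c3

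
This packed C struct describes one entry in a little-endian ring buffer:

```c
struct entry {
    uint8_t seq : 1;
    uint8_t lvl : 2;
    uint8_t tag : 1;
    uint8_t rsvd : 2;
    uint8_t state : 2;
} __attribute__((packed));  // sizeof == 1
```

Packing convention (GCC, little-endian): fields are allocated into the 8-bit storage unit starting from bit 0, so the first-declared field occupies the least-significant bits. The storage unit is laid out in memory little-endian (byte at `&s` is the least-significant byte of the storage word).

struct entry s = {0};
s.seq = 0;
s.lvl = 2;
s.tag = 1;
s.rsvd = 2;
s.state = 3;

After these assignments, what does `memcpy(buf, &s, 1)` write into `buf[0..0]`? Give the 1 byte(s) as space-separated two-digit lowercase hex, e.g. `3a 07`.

seq (1b) val=0 bits=0x0 at bit 0: 0x00
lvl (2b) val=2 bits=0x2 at bit 1: 0x04
tag (1b) val=1 bits=0x1 at bit 3: 0x0c
rsvd (2b) val=2 bits=0x2 at bit 4: 0x2c
state (2b) val=3 bits=0x3 at bit 6: 0xec
word = 0xec → little-endian bytes:
  [0]=0xec

ec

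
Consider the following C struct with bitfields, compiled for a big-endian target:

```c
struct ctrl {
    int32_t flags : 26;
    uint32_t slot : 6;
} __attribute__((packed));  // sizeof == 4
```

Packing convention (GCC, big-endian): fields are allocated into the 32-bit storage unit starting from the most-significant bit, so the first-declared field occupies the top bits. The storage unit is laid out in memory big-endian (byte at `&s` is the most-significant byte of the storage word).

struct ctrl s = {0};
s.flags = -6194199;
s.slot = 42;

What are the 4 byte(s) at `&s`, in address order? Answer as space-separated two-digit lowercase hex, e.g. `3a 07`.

flags:26 = -6194199 → 0x3a17be9 << 6 → word 0xe85efa40
slot:6 = 42 → 0x2a << 0 → word 0xe85efa6a
word = 0xe85efa6a → big-endian bytes:
  [0]=0xe8  [1]=0x5e  [2]=0xfa  [3]=0x6a

e8 5e fa 6a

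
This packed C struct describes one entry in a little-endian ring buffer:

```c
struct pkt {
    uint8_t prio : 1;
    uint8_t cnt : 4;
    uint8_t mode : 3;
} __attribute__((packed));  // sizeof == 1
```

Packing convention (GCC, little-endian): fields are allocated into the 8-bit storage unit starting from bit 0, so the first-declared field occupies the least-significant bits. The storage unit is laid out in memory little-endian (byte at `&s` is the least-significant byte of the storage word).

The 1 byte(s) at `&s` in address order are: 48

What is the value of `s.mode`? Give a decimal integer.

[0]=0x48 (little-endian) → word 0x48
prio:1 @ bit 0 → (0x48>>0)&0x1 = 0x0
cnt:4 @ bit 1 → (0x48>>1)&0xf = 0x4
mode:3 @ bit 5 → (0x48>>5)&0x7 = 0x2  ←

2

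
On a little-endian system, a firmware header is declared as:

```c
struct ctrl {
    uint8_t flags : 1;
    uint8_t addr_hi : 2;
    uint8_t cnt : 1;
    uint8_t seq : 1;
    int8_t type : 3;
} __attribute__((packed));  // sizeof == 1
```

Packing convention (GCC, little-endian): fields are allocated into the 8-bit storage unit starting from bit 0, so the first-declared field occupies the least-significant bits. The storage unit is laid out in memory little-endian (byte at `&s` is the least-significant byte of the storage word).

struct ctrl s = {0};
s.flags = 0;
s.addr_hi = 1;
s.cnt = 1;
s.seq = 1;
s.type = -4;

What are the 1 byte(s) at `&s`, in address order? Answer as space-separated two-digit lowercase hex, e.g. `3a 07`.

flags:1 = 0 → 0x0 << 0 → word 0x00
addr_hi:2 = 1 → 0x1 << 1 → word 0x02
cnt:1 = 1 → 0x1 << 3 → word 0x0a
seq:1 = 1 → 0x1 << 4 → word 0x1a
type:3 = -4 → 0x4 << 5 → word 0x9a
word = 0x9a → little-endian bytes:
  [0]=0x9a

9a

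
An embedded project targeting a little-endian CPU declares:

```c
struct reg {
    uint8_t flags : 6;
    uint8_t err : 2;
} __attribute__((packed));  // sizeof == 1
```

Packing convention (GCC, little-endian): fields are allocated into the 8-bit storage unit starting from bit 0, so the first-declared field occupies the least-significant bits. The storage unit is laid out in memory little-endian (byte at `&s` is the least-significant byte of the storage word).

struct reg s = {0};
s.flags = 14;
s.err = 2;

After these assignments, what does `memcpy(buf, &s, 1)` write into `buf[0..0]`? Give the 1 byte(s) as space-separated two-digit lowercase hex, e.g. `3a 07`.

8e

[0+:6] flags=14 & 0x3f = 0xe; word=0x0e
[6+:2] err=2 & 0x3 = 0x2; word=0x8e
word = 0x8e → little-endian bytes:
  [0]=0x8e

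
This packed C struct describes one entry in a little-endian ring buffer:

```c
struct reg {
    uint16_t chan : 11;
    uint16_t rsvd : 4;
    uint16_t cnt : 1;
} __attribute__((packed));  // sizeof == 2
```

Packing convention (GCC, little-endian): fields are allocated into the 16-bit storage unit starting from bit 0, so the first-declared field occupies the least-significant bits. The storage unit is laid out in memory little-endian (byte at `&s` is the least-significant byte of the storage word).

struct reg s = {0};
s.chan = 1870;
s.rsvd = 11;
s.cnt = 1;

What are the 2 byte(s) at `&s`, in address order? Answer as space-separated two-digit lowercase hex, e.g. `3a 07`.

4e df

[0+:11] chan=1870 & 0x7ff = 0x74e; word=0x074e
[11+:4] rsvd=11 & 0xf = 0xb; word=0x5f4e
[15+:1] cnt=1 & 0x1 = 0x1; word=0xdf4e
word = 0xdf4e → little-endian bytes:
  [0]=0x4e  [1]=0xdf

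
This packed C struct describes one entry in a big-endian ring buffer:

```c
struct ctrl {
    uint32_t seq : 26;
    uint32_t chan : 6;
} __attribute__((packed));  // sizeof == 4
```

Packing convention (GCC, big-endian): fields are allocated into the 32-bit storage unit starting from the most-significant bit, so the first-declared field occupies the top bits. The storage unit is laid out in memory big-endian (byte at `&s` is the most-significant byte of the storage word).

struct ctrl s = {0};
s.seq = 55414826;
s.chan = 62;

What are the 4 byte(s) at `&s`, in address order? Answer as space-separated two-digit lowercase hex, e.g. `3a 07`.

d3 64 0a be

seq (26b) val=55414826 bits=0x34d902a at bit 6: 0xd3640a80
chan (6b) val=62 bits=0x3e at bit 0: 0xd3640abe
word = 0xd3640abe → big-endian bytes:
  [0]=0xd3  [1]=0x64  [2]=0x0a  [3]=0xbe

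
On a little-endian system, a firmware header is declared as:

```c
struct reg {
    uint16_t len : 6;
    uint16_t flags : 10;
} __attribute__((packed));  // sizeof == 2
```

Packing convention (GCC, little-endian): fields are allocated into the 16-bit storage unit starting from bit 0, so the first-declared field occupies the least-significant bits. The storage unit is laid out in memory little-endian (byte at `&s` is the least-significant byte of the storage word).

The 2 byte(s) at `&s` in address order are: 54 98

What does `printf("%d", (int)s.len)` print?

20

[0]=0x54 [1]=0x98 (little-endian) → word 0x9854
len [0+:6] = (word>>0) & 0x3f = 20  ←
flags [6+:10] = (word>>6) & 0x3ff = 609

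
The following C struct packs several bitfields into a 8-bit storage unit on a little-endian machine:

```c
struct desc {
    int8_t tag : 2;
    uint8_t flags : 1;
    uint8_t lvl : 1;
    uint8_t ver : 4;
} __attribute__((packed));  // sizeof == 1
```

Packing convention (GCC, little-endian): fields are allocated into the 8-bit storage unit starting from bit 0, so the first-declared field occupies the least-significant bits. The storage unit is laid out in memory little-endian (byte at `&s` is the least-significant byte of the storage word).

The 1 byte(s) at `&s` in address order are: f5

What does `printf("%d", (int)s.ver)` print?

15

[0]=0xf5 (little-endian) → word 0xf5
tag:2 @ bit 0 → (0xf5>>0)&0x3 = 0x1
flags:1 @ bit 2 → (0xf5>>2)&0x1 = 0x1
lvl:1 @ bit 3 → (0xf5>>3)&0x1 = 0x0
ver:4 @ bit 4 → (0xf5>>4)&0xf = 0xf  ←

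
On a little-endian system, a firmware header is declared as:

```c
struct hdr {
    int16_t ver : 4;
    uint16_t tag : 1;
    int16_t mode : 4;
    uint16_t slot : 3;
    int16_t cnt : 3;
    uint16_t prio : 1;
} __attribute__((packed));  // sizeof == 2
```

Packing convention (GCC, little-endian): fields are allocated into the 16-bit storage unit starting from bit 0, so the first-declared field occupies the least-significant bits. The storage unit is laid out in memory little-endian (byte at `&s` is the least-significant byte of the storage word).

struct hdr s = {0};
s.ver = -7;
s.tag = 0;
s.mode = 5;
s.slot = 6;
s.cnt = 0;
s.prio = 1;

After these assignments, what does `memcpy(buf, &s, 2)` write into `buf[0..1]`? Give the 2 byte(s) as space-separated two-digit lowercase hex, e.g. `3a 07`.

a9 8c

[0+:4] ver=-7 & 0xf = 0x9; word=0x0009
[4+:1] tag=0 & 0x1 = 0x0; word=0x0009
[5+:4] mode=5 & 0xf = 0x5; word=0x00a9
[9+:3] slot=6 & 0x7 = 0x6; word=0x0ca9
[12+:3] cnt=0 & 0x7 = 0x0; word=0x0ca9
[15+:1] prio=1 & 0x1 = 0x1; word=0x8ca9
word = 0x8ca9 → little-endian bytes:
  [0]=0xa9  [1]=0x8c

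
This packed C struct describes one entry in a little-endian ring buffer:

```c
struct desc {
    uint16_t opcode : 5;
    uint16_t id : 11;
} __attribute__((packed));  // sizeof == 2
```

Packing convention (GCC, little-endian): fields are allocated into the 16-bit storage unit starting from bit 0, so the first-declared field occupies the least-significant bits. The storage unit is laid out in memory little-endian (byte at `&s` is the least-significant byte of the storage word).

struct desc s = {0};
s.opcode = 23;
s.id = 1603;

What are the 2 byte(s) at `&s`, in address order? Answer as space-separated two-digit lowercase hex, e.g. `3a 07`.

opcode (5b) val=23 bits=0x17 at bit 0: 0x0017
id (11b) val=1603 bits=0x643 at bit 5: 0xc877
word = 0xc877 → little-endian bytes:
  [0]=0x77  [1]=0xc8

77 c8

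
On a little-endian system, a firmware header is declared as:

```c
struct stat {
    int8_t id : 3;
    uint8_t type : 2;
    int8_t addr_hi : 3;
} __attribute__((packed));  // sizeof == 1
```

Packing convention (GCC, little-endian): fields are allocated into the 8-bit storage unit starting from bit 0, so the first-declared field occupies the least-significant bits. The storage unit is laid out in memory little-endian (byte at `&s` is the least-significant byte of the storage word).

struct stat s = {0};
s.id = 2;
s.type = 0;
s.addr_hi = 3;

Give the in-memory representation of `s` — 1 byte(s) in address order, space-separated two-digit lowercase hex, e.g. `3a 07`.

id:3 = 2 → 0x2 << 0 → word 0x02
type:2 = 0 → 0x0 << 3 → word 0x02
addr_hi:3 = 3 → 0x3 << 5 → word 0x62
word = 0x62 → little-endian bytes:
  [0]=0x62

62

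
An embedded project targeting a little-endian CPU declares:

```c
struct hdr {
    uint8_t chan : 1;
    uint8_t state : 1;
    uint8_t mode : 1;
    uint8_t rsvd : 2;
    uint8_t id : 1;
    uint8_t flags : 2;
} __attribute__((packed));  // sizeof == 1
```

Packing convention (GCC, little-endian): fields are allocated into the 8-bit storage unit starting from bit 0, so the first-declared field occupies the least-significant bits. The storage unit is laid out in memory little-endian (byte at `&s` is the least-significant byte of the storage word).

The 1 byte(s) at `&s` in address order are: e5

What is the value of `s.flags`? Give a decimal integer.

3

[0]=0xe5 (little-endian) → word 0xe5
chan [0+:1] = (word>>0) & 0x1 = 1
state [1+:1] = (word>>1) & 0x1 = 0
mode [2+:1] = (word>>2) & 0x1 = 1
rsvd [3+:2] = (word>>3) & 0x3 = 0
id [5+:1] = (word>>5) & 0x1 = 1
flags [6+:2] = (word>>6) & 0x3 = 3  ←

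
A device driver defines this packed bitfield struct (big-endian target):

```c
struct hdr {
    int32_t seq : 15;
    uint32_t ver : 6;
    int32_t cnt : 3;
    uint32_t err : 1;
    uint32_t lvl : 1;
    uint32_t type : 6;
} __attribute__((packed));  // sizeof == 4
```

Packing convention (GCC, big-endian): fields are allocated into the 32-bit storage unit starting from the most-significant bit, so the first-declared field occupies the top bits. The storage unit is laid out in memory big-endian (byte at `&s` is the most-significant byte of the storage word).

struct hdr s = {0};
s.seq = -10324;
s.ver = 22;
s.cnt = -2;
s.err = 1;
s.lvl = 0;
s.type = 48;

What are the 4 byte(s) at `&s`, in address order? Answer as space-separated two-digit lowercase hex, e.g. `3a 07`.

seq (15b) val=-10324 bits=0x57ac at bit 17: 0xaf580000
ver (6b) val=22 bits=0x16 at bit 11: 0xaf58b000
cnt (3b) val=-2 bits=0x6 at bit 8: 0xaf58b600
err (1b) val=1 bits=0x1 at bit 7: 0xaf58b680
lvl (1b) val=0 bits=0x0 at bit 6: 0xaf58b680
type (6b) val=48 bits=0x30 at bit 0: 0xaf58b6b0
word = 0xaf58b6b0 → big-endian bytes:
  [0]=0xaf  [1]=0x58  [2]=0xb6  [3]=0xb0

af 58 b6 b0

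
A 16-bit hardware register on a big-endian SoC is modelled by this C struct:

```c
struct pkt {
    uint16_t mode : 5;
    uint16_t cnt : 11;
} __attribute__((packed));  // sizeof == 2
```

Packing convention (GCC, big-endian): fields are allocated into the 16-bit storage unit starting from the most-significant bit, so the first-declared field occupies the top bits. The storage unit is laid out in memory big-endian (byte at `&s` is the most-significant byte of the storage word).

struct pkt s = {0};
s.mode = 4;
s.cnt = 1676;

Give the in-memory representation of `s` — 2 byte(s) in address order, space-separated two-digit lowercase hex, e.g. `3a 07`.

mode:5 = 4 → 0x4 << 11 → word 0x2000
cnt:11 = 1676 → 0x68c << 0 → word 0x268c
word = 0x268c → big-endian bytes:
  [0]=0x26  [1]=0x8c

26 8c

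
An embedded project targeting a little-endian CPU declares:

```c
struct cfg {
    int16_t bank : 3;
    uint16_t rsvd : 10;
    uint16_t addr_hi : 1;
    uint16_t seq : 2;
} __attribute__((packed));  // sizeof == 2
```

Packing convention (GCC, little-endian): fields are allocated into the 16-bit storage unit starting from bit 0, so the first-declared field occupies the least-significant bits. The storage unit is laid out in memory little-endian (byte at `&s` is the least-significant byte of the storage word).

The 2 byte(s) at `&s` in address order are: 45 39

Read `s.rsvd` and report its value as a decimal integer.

[0]=0x45 [1]=0x39 (little-endian) → word 0x3945
bank [0+:3] = (word>>0) & 0x7 = 5
rsvd [3+:10] = (word>>3) & 0x3ff = 808  ←
addr_hi [13+:1] = (word>>13) & 0x1 = 1
seq [14+:2] = (word>>14) & 0x3 = 0

808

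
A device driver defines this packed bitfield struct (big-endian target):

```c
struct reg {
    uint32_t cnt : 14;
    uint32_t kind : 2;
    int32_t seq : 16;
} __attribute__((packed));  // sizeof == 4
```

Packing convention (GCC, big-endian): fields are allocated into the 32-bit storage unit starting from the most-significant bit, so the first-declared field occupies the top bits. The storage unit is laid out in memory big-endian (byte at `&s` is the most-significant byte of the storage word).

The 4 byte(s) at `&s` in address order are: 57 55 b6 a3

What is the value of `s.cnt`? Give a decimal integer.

[0]=0x57 [1]=0x55 [2]=0xb6 [3]=0xa3 (big-endian) → word 0x5755b6a3
cnt:14 @ bit 18 → (0x5755b6a3>>18)&0x3fff = 0x15d5  ←
kind:2 @ bit 16 → (0x5755b6a3>>16)&0x3 = 0x1
seq:16 @ bit 0 → (0x5755b6a3>>0)&0xffff = 0xb6a3

5589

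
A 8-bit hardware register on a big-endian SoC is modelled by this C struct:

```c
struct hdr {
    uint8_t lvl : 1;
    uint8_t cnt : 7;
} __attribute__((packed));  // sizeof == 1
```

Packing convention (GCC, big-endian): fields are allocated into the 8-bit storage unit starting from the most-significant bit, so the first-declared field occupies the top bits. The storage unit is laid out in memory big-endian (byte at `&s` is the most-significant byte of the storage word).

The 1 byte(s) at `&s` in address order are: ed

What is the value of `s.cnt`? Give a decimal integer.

109

[0]=0xed (big-endian) → word 0xed
lvl:1 @ bit 7 → (0xed>>7)&0x1 = 0x1
cnt:7 @ bit 0 → (0xed>>0)&0x7f = 0x6d  ←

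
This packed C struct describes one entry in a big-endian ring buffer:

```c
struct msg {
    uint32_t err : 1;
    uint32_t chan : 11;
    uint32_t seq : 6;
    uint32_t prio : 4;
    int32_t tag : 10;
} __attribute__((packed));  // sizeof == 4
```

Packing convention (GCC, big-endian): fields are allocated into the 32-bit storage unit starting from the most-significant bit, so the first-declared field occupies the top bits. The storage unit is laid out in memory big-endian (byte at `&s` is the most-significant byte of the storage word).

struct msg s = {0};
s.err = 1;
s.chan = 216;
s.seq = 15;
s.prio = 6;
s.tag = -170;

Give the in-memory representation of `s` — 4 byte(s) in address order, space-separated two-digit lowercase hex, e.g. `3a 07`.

8d 83 db 56

[31+:1] err=1 & 0x1 = 0x1; word=0x80000000
[20+:11] chan=216 & 0x7ff = 0xd8; word=0x8d800000
[14+:6] seq=15 & 0x3f = 0xf; word=0x8d83c000
[10+:4] prio=6 & 0xf = 0x6; word=0x8d83d800
[0+:10] tag=-170 & 0x3ff = 0x356; word=0x8d83db56
word = 0x8d83db56 → big-endian bytes:
  [0]=0x8d  [1]=0x83  [2]=0xdb  [3]=0x56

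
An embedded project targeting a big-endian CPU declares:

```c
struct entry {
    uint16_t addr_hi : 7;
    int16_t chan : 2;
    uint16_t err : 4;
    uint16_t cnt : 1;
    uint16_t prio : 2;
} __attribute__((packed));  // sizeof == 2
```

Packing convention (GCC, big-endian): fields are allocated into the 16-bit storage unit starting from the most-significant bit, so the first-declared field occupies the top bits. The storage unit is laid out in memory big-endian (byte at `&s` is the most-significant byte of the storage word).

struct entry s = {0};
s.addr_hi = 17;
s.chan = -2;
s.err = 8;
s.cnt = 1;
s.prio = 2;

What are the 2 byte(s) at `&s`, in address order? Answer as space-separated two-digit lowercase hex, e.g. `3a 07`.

[9+:7] addr_hi=17 & 0x7f = 0x11; word=0x2200
[7+:2] chan=-2 & 0x3 = 0x2; word=0x2300
[3+:4] err=8 & 0xf = 0x8; word=0x2340
[2+:1] cnt=1 & 0x1 = 0x1; word=0x2344
[0+:2] prio=2 & 0x3 = 0x2; word=0x2346
word = 0x2346 → big-endian bytes:
  [0]=0x23  [1]=0x46

23 46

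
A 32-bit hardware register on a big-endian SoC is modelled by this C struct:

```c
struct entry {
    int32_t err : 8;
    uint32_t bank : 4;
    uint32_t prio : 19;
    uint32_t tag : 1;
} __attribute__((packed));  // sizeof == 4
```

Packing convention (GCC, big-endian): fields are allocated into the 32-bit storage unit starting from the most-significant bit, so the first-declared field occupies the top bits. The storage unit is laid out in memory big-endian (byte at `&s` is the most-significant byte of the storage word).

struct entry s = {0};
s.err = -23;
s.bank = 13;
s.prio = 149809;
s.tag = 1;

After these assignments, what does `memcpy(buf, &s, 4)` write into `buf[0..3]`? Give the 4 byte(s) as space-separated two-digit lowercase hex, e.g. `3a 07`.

e9 d4 92 63

[24+:8] err=-23 & 0xff = 0xe9; word=0xe9000000
[20+:4] bank=13 & 0xf = 0xd; word=0xe9d00000
[1+:19] prio=149809 & 0x7ffff = 0x24931; word=0xe9d49262
[0+:1] tag=1 & 0x1 = 0x1; word=0xe9d49263
word = 0xe9d49263 → big-endian bytes:
  [0]=0xe9  [1]=0xd4  [2]=0x92  [3]=0x63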